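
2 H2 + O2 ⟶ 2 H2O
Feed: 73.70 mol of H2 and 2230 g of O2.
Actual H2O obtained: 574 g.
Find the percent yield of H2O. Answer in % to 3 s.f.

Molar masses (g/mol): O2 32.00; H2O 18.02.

n(H2) = 73.70 mol
n(O2) = 2230 / 32.00 = 69.69 mol
n/ν → H2: 36.85, O2: 69.69; H2 is limiting.
theoretical n(H2O) = (2/2) × 73.70 = 73.70 mol → 1328 g
% yield = 574 / 1328 × 100 = 43.22 %

43.2 %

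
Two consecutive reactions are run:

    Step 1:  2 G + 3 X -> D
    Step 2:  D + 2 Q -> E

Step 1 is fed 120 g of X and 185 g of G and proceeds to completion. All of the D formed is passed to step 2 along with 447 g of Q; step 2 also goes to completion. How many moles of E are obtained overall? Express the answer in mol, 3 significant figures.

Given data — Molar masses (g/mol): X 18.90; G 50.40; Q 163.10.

1.37 mol

Step 1:
n(X) = 120.0 / 18.90 = 6.349 mol
n(G) = 185.0 / 50.40 = 3.671 mol
n/ν for X = 6.349/3 = 2.116
n/ν for G = 3.671/2 = 1.836
Smallest n/ν is G → limiting reagent.
n(D) produced = (1/2) × 3.671 = 1.836 mol
Step 2:
n(D) available = 1.836 mol
n(Q) = 447.0 / 163.10 = 2.741 mol
n/ν for D = 1.836/1 = 1.836
n/ν for Q = 2.741/2 = 1.371
Smallest n/ν is Q → limiting reagent.
n(E) = (1/2) × 2.741 = 1.371 mol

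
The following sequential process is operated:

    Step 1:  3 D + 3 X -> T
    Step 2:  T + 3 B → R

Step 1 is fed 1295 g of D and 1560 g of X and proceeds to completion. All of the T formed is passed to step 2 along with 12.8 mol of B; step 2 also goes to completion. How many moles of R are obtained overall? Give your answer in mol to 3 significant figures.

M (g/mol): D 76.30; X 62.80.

4.27 mol

Step 1:
n(D) = 1295 / 76.30 = 16.97 mol
n(X) = 1560 / 62.80 = 24.84 mol
n/ν → D: 5.657, X: 8.280; D is limiting.
n(T) produced = (1/3) × 16.97 = 5.657 mol
Step 2:
n(T) available = 5.657 mol
n(B) = 12.80 mol
n/ν → T: 5.657, B: 4.267; B is limiting.
n(R) = (1/3) × 12.80 = 4.267 mol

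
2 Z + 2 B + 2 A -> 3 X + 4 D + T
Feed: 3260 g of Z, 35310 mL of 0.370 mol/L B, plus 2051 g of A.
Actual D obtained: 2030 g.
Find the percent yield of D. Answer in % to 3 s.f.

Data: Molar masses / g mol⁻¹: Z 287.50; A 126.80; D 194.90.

45.9 %

n(Z) = 3260 / 287.50 = 11.34 mol
n(B) = 0.370 × 35310/1000 = 13.06 mol
n(A) = 2051 / 126.80 = 16.18 mol
n/ν → Z: 5.670, B: 6.530, A: 8.090; Z is limiting.
theoretical n(D) = (4/2) × 11.34 = 22.68 mol → 4420 g
% yield = 2030 / 4420 × 100 = 45.93 %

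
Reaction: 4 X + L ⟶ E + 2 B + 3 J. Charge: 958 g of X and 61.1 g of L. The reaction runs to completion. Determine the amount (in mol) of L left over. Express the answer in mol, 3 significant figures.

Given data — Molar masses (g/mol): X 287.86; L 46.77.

0.474 mol

n(X) = 958.0 / 287.86 = 3.328 mol
n(L) = 61.10 / 46.77 = 1.306 mol
n/ν → X: 0.8320, L: 1.306; X is limiting.
L consumed = (1/4) × 3.328 = 0.8320 mol
L remaining = 1.306 − 0.8320 = 0.4740 mol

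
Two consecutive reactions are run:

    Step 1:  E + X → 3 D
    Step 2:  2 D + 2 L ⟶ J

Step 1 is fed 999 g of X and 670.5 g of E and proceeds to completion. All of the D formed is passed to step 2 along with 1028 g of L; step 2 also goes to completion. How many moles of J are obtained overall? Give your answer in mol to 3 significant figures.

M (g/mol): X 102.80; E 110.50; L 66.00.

7.79 mol

Step 1:
n(X) = 999.0 / 102.80 = 9.718 mol
n(E) = 670.5 / 110.50 = 6.068 mol
n/ν for X = 9.718/1 = 9.718
n/ν for E = 6.068/1 = 6.068
Smallest n/ν is E → limiting reagent.
n(D) produced = (3/1) × 6.068 = 18.20 mol
Step 2:
n(D) available = 18.20 mol
n(L) = 1028 / 66.00 = 15.58 mol
n/ν for D = 18.20/2 = 9.100
n/ν for L = 15.58/2 = 7.790
Smallest n/ν is L → limiting reagent.
n(J) = (1/2) × 15.58 = 7.790 mol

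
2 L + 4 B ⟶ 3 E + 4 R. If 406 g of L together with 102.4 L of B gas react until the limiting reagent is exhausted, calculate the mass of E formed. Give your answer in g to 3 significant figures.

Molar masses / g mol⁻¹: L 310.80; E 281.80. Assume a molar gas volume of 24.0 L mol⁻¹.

n(L) = 406.0 / 310.80 = 1.306 mol
n(B) = 102.4 / 24.0 = 4.267 mol
n/ν → L: 0.6530, B: 1.067; L is limiting.
n(E) = (3/2) × 1.306 = 1.959 mol
mass = 1.959 × 281.80 = 552.0 g

552 g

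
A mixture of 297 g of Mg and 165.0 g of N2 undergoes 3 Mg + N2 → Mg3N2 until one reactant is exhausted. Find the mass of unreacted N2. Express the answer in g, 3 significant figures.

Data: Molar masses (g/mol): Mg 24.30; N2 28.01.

n(Mg) = 297.0 / 24.30 = 12.22 mol
n(N2) = 165.0 / 28.01 = 5.891 mol
n/ν for Mg = 12.22/3 = 4.073
n/ν for N2 = 5.891/1 = 5.891
Smallest n/ν is Mg → limiting reagent.
N2 consumed = (1/3) × 12.22 = 4.073 mol
N2 remaining = 5.891 − 4.073 = 1.818 mol
mass = 1.818 × 28.01 = 50.92 g

50.9 g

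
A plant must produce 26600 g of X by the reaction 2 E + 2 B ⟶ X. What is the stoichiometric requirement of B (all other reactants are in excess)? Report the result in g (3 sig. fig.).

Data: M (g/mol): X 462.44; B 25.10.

n(X) = 26600 / 462.44 = 57.52 mol
n(B) = (2/1) × 57.52 = 115.0 mol
mass = 115.0 × 25.10 = 2887 g

2890 g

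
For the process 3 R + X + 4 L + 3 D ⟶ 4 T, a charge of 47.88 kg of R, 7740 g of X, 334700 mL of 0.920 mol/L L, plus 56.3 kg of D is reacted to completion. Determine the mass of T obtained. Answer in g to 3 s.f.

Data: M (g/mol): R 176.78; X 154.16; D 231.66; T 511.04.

n(R) = 47.88×1000 / 176.78 = 270.8 mol
n(X) = 7740 / 154.16 = 50.21 mol
n(L) = 0.920 × 334700/1000 = 307.9 mol
n(D) = 56.30×1000 / 231.66 = 243.0 mol
n/ν → R: 90.27, X: 50.21, L: 76.98, D: 81.00; X is limiting.
n(T) = (4/1) × 50.21 = 200.8 mol
mass = 200.8 × 511.04 = 102600 g

103000 g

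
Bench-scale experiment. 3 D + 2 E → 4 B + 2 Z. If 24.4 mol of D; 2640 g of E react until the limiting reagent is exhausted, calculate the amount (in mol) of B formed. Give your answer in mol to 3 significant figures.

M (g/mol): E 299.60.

n(D) = 24.40 mol
n(E) = 2640 / 299.60 = 8.812 mol
n/ν → D: 8.133, E: 4.406; E is limiting.
n(B) = (4/2) × 8.812 = 17.62 mol

17.6 mol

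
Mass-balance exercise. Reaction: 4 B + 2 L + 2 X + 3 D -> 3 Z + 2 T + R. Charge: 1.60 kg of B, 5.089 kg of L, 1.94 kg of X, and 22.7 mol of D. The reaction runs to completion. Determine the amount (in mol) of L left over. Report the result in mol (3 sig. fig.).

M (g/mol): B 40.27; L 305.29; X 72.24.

n(B) = 1.600×1000 / 40.27 = 39.73 mol
n(L) = 5.089×1000 / 305.29 = 16.67 mol
n(X) = 1.940×1000 / 72.24 = 26.85 mol
n(D) = 22.70 mol
n/ν for B = 39.73/4 = 9.933
n/ν for L = 16.67/2 = 8.335
n/ν for X = 26.85/2 = 13.43
n/ν for D = 22.70/3 = 7.567
Smallest n/ν is D → limiting reagent.
L consumed = (2/3) × 22.70 = 15.13 mol
L remaining = 16.67 − 15.13 = 1.540 mol

1.54 mol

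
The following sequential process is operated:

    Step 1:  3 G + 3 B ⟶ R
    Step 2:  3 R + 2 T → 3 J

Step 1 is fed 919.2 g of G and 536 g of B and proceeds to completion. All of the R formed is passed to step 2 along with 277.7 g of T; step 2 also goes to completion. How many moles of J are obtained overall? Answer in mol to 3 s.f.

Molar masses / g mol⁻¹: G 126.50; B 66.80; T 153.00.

2.42 mol

Step 1:
n(G) = 919.2 / 126.50 = 7.266 mol
n(B) = 536.0 / 66.80 = 8.024 mol
n/ν → G: 2.422, B: 2.675; G is limiting.
n(R) produced = (1/3) × 7.266 = 2.422 mol
Step 2:
n(R) available = 2.422 mol
n(T) = 277.7 / 153.00 = 1.815 mol
n/ν → R: 0.8073, T: 0.9075; R is limiting.
n(J) = (3/3) × 2.422 = 2.422 mol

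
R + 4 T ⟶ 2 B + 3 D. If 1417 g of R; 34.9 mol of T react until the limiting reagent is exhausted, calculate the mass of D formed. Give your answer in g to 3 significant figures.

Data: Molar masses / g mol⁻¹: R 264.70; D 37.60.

n(R) = 1417 / 264.70 = 5.353 mol
n(T) = 34.90 mol
n/ν for R = 5.353/1 = 5.353
n/ν for T = 34.90/4 = 8.725
Smallest n/ν is R → limiting reagent.
n(D) = (3/1) × 5.353 = 16.06 mol
mass = 16.06 × 37.60 = 603.9 g

604 g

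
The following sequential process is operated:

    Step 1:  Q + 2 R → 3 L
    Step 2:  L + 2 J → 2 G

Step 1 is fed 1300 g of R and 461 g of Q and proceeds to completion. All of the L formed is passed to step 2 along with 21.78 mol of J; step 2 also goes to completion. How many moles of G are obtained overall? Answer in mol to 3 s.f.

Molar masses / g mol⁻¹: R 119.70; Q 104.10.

Step 1:
n(R) = 1300 / 119.70 = 10.86 mol
n(Q) = 461.0 / 104.10 = 4.428 mol
n/ν → R: 5.430, Q: 4.428; Q is limiting.
n(L) produced = (3/1) × 4.428 = 13.28 mol
Step 2:
n(L) available = 13.28 mol
n(J) = 21.78 mol
n/ν → L: 13.28, J: 10.89; J is limiting.
n(G) = (2/2) × 21.78 = 21.78 mol

21.8 mol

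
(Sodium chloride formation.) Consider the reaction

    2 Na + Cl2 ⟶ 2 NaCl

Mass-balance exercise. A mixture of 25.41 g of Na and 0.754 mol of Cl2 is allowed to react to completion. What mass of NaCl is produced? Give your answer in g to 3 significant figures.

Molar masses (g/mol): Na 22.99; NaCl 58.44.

64.6 g

n(Na) = 25.41 / 22.99 = 1.105 mol
n(Cl2) = 0.7540 mol
n/ν → Na: 0.5525, Cl2: 0.7540; Na is limiting.
n(NaCl) = (2/2) × 1.105 = 1.105 mol
mass = 1.105 × 58.44 = 64.58 g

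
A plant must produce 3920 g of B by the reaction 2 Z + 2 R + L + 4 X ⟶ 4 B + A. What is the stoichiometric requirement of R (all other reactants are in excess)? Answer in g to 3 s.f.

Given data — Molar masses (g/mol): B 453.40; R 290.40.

1260 g

n(B) = 3920 / 453.40 = 8.646 mol
n(R) = (2/4) × 8.646 = 4.323 mol
mass = 4.323 × 290.40 = 1255 g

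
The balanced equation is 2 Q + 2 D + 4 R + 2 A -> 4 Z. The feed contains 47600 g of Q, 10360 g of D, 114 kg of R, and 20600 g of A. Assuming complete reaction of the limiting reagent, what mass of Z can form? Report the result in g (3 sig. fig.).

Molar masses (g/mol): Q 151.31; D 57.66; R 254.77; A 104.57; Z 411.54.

148000 g

n(Q) = 47600 / 151.31 = 314.6 mol
n(D) = 10360 / 57.66 = 179.7 mol
n(R) = 114.0×1000 / 254.77 = 447.5 mol
n(A) = 20600 / 104.57 = 197.0 mol
n/ν for Q = 314.6/2 = 157.3
n/ν for D = 179.7/2 = 89.85
n/ν for R = 447.5/4 = 111.9
n/ν for A = 197.0/2 = 98.50
Smallest n/ν is D → limiting reagent.
n(Z) = (4/2) × 179.7 = 359.4 mol
mass = 359.4 × 411.54 = 147900 g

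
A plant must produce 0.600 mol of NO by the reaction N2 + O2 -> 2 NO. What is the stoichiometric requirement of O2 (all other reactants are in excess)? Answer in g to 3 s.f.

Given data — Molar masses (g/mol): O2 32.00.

n(NO) = 0.6000 mol
n(O2) = (1/2) × 0.6000 = 0.3000 mol
mass = 0.3000 × 32.00 = 9.600 g

9.60 g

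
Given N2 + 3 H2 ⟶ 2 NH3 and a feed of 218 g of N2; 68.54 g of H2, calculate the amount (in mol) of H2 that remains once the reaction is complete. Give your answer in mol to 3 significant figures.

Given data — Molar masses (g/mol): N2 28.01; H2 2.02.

n(N2) = 218.0 / 28.01 = 7.783 mol
n(H2) = 68.54 / 2.02 = 33.93 mol
n/ν for N2 = 7.783/1 = 7.783
n/ν for H2 = 33.93/3 = 11.31
Smallest n/ν is N2 → limiting reagent.
H2 consumed = (3/1) × 7.783 = 23.35 mol
H2 remaining = 33.93 − 23.35 = 10.58 mol

10.6 mol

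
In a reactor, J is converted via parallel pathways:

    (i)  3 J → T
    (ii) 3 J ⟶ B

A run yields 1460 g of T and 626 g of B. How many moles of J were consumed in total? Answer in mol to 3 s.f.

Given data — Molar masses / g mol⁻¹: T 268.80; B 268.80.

n(T) = 1460 / 268.80 = 5.432 mol
n(B) = 626 / 268.80 = 2.329 mol
n(J) via (i) = (3/1)×5.432 = 16.30 mol
n(J) via (ii) = (3/1)×2.329 = 6.987 mol
total n(J) = 16.30 + 6.987 = 23.29 mol

23.3 mol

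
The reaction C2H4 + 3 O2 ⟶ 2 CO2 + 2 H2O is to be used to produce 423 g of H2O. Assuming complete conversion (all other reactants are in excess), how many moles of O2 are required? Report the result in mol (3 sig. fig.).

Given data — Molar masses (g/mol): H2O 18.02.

n(H2O) = 423 / 18.02 = 23.47 mol
n(O2) = (3/2) × 23.47 = 35.21 mol

35.2 mol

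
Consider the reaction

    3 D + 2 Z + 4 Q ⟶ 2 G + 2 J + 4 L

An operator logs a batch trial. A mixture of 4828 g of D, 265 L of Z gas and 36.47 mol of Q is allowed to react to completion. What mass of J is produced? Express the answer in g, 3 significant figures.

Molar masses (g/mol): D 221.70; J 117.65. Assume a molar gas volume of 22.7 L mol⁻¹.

n(D) = 4828 / 221.70 = 21.78 mol
n(Z) = 265.0 / 22.7 = 11.67 mol
n(Q) = 36.47 mol
n/ν → D: 7.260, Z: 5.835, Q: 9.118; Z is limiting.
n(J) = (2/2) × 11.67 = 11.67 mol
mass = 11.67 × 117.65 = 1373 g

1370 g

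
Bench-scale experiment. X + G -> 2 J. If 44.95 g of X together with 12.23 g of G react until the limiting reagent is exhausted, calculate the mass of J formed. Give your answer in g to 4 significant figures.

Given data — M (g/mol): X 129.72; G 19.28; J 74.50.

51.63 g

n(X) = 44.95 / 129.72 = 0.3465 mol
n(G) = 12.23 / 19.28 = 0.6343 mol
n/ν → X: 0.3465, G: 0.6343; X is limiting.
n(J) = (2/1) × 0.3465 = 0.6930 mol
mass = 0.6930 × 74.50 = 51.63 g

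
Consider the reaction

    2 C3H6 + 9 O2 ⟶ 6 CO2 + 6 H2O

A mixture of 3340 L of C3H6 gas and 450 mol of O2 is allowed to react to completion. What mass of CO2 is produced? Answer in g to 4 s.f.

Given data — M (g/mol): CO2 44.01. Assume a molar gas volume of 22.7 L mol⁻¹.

13200 g

n(C3H6) = 3340 / 22.7 = 147.1 mol
n(O2) = 450.0 mol
n/ν → C3H6: 73.55, O2: 50.00; O2 is limiting.
n(CO2) = (6/9) × 450.0 = 300.0 mol
mass = 300.0 × 44.01 = 13200 g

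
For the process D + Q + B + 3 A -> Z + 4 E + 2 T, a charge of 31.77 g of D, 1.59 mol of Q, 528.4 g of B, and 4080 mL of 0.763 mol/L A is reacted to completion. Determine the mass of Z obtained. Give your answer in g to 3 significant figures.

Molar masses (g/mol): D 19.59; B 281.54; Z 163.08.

n(D) = 31.77 / 19.59 = 1.622 mol
n(Q) = 1.590 mol
n(B) = 528.4 / 281.54 = 1.877 mol
n(A) = 0.763 × 4080/1000 = 3.113 mol
n/ν → D: 1.622, Q: 1.590, B: 1.877, A: 1.038; A is limiting.
n(Z) = (1/3) × 3.113 = 1.038 mol
mass = 1.038 × 163.08 = 169.3 g

169 g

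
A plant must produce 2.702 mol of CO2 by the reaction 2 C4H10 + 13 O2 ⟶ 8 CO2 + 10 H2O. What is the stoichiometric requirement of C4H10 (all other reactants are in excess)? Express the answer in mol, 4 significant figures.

n(CO2) = 2.702 mol
n(C4H10) = (2/8) × 2.702 = 0.6755 mol

0.6755 mol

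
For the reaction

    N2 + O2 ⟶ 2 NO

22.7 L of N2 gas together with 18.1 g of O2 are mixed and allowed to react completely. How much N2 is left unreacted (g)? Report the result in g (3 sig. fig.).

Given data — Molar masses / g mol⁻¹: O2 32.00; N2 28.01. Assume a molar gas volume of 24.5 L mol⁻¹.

10.1 g

n(N2) = 22.70 / 24.5 = 0.9265 mol
n(O2) = 18.10 / 32.00 = 0.5656 mol
n/ν → N2: 0.9265, O2: 0.5656; O2 is limiting.
N2 consumed = (1/1) × 0.5656 = 0.5656 mol
N2 remaining = 0.9265 − 0.5656 = 0.3609 mol
mass = 0.3609 × 28.01 = 10.11 g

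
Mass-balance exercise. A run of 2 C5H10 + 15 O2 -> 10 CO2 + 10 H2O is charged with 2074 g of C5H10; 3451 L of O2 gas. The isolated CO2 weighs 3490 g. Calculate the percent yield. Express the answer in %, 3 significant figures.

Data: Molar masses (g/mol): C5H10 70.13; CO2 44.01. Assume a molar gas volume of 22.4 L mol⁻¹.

n(C5H10) = 2074 / 70.13 = 29.57 mol
n(O2) = 3451 / 22.4 = 154.1 mol
n/ν → C5H10: 14.79, O2: 10.27; O2 is limiting.
theoretical n(CO2) = (10/15) × 154.1 = 102.7 mol → 4520 g
% yield = 3490 / 4520 × 100 = 77.21 %

77.2 %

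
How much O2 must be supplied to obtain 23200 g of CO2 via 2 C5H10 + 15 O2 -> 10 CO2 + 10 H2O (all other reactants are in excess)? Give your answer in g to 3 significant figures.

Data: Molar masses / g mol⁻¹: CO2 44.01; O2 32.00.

25300 g

n(CO2) = 23200 / 44.01 = 527.2 mol
n(O2) = (15/10) × 527.2 = 790.8 mol
mass = 790.8 × 32.00 = 25310 g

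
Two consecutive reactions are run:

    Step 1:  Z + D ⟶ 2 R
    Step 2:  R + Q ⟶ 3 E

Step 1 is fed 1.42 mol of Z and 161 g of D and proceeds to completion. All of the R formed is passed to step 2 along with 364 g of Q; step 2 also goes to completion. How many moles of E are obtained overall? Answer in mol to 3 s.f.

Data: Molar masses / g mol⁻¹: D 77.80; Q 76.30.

Step 1:
n(Z) = 1.420 mol
n(D) = 161.0 / 77.80 = 2.069 mol
n/ν → Z: 1.420, D: 2.069; Z is limiting.
n(R) produced = (2/1) × 1.420 = 2.840 mol
Step 2:
n(R) available = 2.840 mol
n(Q) = 364.0 / 76.30 = 4.771 mol
n/ν → R: 2.840, Q: 4.771; R is limiting.
n(E) = (3/1) × 2.840 = 8.520 mol

8.52 mol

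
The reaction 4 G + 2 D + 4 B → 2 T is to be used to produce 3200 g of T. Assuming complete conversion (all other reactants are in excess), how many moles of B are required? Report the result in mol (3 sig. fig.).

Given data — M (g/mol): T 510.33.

12.5 mol

n(T) = 3200 / 510.33 = 6.270 mol
n(B) = (4/2) × 6.270 = 12.54 mol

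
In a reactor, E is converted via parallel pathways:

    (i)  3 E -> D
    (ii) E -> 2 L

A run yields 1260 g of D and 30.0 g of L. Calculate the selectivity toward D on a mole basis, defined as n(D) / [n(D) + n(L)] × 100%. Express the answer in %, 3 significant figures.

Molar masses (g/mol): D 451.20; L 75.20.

87.5 %

n(D) = 1260 / 451.20 = 2.793 mol
n(L) = 30.0 / 75.20 = 0.3989 mol
selectivity = 2.793/(2.793+0.3989) × 100 = 87.50 %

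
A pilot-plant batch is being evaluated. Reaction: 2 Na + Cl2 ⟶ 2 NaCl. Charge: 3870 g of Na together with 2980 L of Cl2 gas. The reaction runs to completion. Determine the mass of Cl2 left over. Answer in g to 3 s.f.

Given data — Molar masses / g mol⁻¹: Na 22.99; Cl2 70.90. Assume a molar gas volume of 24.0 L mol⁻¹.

2840 g

n(Na) = 3870 / 22.99 = 168.3 mol
n(Cl2) = 2980 / 24.0 = 124.2 mol
n/ν for Na = 168.3/2 = 84.15
n/ν for Cl2 = 124.2/1 = 124.2
Smallest n/ν is Na → limiting reagent.
Cl2 consumed = (1/2) × 168.3 = 84.15 mol
Cl2 remaining = 124.2 − 84.15 = 40.05 mol
mass = 40.05 × 70.90 = 2840 g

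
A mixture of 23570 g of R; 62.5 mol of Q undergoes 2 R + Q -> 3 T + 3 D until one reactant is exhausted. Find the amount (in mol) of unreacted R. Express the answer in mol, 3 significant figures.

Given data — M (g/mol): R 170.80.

13.0 mol

n(R) = 23570 / 170.80 = 138.0 mol
n(Q) = 62.50 mol
n/ν for R = 138.0/2 = 69.00
n/ν for Q = 62.50/1 = 62.50
Smallest n/ν is Q → limiting reagent.
R consumed = (2/1) × 62.50 = 125.0 mol
R remaining = 138.0 − 125.0 = 13.00 mol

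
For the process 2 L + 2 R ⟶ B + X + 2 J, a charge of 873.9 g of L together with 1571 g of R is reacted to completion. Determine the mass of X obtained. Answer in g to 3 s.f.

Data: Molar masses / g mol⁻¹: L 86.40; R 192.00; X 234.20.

n(L) = 873.9 / 86.40 = 10.11 mol
n(R) = 1571 / 192.00 = 8.182 mol
n/ν for L = 10.11/2 = 5.055
n/ν for R = 8.182/2 = 4.091
Smallest n/ν is R → limiting reagent.
n(X) = (1/2) × 8.182 = 4.091 mol
mass = 4.091 × 234.20 = 958.1 g

958 g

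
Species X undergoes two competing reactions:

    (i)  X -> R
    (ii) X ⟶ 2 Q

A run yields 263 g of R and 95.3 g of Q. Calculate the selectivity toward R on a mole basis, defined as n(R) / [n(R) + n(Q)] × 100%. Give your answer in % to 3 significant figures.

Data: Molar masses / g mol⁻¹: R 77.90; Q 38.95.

58.0 %

n(R) = 263 / 77.90 = 3.376 mol
n(Q) = 95.3 / 38.95 = 2.447 mol
selectivity = 3.376/(3.376+2.447) × 100 = 57.98 %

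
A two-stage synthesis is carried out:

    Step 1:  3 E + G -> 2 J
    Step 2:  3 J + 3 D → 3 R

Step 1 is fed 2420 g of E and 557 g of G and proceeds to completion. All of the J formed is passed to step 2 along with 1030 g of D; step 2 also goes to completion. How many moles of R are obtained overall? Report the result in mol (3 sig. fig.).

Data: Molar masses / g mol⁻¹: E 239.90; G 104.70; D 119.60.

6.73 mol

Step 1:
n(E) = 2420 / 239.90 = 10.09 mol
n(G) = 557.0 / 104.70 = 5.320 mol
n/ν for E = 10.09/3 = 3.363
n/ν for G = 5.320/1 = 5.320
Smallest n/ν is E → limiting reagent.
n(J) produced = (2/3) × 10.09 = 6.727 mol
Step 2:
n(J) available = 6.727 mol
n(D) = 1030 / 119.60 = 8.612 mol
n/ν for J = 6.727/3 = 2.242
n/ν for D = 8.612/3 = 2.871
Smallest n/ν is J → limiting reagent.
n(R) = (3/3) × 6.727 = 6.727 mol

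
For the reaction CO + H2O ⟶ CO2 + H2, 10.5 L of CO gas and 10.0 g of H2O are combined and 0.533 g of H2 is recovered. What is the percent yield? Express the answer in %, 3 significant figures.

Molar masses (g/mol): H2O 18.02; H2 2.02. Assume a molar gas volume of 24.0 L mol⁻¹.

n(CO) = 10.50 / 24.0 = 0.4375 mol
n(H2O) = 10.00 / 18.02 = 0.5549 mol
n/ν for CO = 0.4375/1 = 0.4375
n/ν for H2O = 0.5549/1 = 0.5549
Smallest n/ν is CO → limiting reagent.
theoretical n(H2) = (1/1) × 0.4375 = 0.4375 mol → 0.8838 g
% yield = 0.533 / 0.8838 × 100 = 60.31 %

60.3 %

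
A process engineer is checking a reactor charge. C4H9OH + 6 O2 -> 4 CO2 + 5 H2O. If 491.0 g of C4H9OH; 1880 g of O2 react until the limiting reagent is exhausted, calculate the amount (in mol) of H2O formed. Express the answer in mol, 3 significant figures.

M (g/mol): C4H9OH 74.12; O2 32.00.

33.1 mol

n(C4H9OH) = 491.0 / 74.12 = 6.624 mol
n(O2) = 1880 / 32.00 = 58.75 mol
n/ν for C4H9OH = 6.624/1 = 6.624
n/ν for O2 = 58.75/6 = 9.792
Smallest n/ν is C4H9OH → limiting reagent.
n(H2O) = (5/1) × 6.624 = 33.12 mol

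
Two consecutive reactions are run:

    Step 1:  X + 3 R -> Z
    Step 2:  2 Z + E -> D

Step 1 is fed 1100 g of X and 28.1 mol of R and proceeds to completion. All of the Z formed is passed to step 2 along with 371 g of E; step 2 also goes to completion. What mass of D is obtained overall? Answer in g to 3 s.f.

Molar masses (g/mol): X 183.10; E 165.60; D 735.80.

Step 1:
n(X) = 1100 / 183.10 = 6.008 mol
n(R) = 28.10 mol
n/ν → X: 6.008, R: 9.367; X is limiting.
n(Z) produced = (1/1) × 6.008 = 6.008 mol
Step 2:
n(Z) available = 6.008 mol
n(E) = 371.0 / 165.60 = 2.240 mol
n/ν → Z: 3.004, E: 2.240; E is limiting.
n(D) = (1/1) × 2.240 = 2.240 mol
mass = 2.240 × 735.80 = 1648 g

1650 g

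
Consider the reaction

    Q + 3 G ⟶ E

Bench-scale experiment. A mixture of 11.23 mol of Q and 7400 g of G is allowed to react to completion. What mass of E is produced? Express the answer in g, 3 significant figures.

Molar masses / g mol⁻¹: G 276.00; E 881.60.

7880 g

n(Q) = 11.23 mol
n(G) = 7400 / 276.00 = 26.81 mol
n/ν for Q = 11.23/1 = 11.23
n/ν for G = 26.81/3 = 8.937
Smallest n/ν is G → limiting reagent.
n(E) = (1/3) × 26.81 = 8.937 mol
mass = 8.937 × 881.60 = 7879 g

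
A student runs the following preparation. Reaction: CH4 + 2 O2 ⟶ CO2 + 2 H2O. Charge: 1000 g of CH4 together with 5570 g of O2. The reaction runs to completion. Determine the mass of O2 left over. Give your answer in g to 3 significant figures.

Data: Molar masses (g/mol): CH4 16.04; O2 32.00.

1580 g

n(CH4) = 1000 / 16.04 = 62.34 mol
n(O2) = 5570 / 32.00 = 174.1 mol
n/ν → CH4: 62.34, O2: 87.05; CH4 is limiting.
O2 consumed = (2/1) × 62.34 = 124.7 mol
O2 remaining = 174.1 − 124.7 = 49.40 mol
mass = 49.40 × 32.00 = 1581 g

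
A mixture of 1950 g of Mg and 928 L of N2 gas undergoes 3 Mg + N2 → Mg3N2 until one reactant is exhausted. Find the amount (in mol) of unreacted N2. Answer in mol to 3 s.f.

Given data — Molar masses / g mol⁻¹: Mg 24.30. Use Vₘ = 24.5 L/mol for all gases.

11.1 mol

n(Mg) = 1950 / 24.30 = 80.25 mol
n(N2) = 928.0 / 24.5 = 37.88 mol
n/ν → Mg: 26.75, N2: 37.88; Mg is limiting.
N2 consumed = (1/3) × 80.25 = 26.75 mol
N2 remaining = 37.88 − 26.75 = 11.13 mol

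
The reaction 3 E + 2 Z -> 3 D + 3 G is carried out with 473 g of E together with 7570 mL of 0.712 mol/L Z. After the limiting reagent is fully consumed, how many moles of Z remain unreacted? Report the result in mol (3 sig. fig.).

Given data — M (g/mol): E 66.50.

n(E) = 473.0 / 66.50 = 7.113 mol
n(Z) = 0.712 × 7570/1000 = 5.390 mol
n/ν → E: 2.371, Z: 2.695; E is limiting.
Z consumed = (2/3) × 7.113 = 4.742 mol
Z remaining = 5.390 − 4.742 = 0.6480 mol

0.648 mol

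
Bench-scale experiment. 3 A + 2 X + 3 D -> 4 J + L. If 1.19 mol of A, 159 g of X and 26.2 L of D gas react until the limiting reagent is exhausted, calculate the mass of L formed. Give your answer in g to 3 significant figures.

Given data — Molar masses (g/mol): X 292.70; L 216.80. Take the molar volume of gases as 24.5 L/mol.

n(A) = 1.190 mol
n(X) = 159.0 / 292.70 = 0.5432 mol
n(D) = 26.20 / 24.5 = 1.069 mol
n/ν for A = 1.190/3 = 0.3967
n/ν for X = 0.5432/2 = 0.2716
n/ν for D = 1.069/3 = 0.3563
Smallest n/ν is X → limiting reagent.
n(L) = (1/2) × 0.5432 = 0.2716 mol
mass = 0.2716 × 216.80 = 58.88 g

58.9 g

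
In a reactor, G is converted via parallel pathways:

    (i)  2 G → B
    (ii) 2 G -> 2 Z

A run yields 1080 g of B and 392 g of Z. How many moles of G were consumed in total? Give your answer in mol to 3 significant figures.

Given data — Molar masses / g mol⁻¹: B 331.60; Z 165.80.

8.88 mol

n(B) = 1080 / 331.60 = 3.257 mol
n(Z) = 392 / 165.80 = 2.364 mol
n(G) via (i) = (2/1)×3.257 = 6.514 mol
n(G) via (ii) = (2/2)×2.364 = 2.364 mol
total n(G) = 6.514 + 2.364 = 8.878 mol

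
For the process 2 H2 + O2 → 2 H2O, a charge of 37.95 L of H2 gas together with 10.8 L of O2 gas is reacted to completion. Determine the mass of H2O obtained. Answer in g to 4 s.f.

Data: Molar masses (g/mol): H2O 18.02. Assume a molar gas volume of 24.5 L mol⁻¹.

n(H2) = 37.95 / 24.5 = 1.549 mol
n(O2) = 10.80 / 24.5 = 0.4408 mol
n/ν for H2 = 1.549/2 = 0.7745
n/ν for O2 = 0.4408/1 = 0.4408
Smallest n/ν is O2 → limiting reagent.
n(H2O) = (2/1) × 0.4408 = 0.8816 mol
mass = 0.8816 × 18.02 = 15.89 g

15.89 g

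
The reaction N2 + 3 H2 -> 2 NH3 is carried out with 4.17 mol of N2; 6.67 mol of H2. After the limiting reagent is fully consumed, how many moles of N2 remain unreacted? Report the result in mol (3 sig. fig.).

1.95 mol

n(N2) = 4.170 mol
n(H2) = 6.670 mol
n/ν → N2: 4.170, H2: 2.223; H2 is limiting.
N2 consumed = (1/3) × 6.670 = 2.223 mol
N2 remaining = 4.170 − 2.223 = 1.947 mol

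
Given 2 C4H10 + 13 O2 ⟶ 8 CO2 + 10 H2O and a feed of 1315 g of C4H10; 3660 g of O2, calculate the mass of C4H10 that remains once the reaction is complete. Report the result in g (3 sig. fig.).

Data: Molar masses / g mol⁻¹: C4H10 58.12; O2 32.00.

n(C4H10) = 1315 / 58.12 = 22.63 mol
n(O2) = 3660 / 32.00 = 114.4 mol
n/ν for C4H10 = 22.63/2 = 11.32
n/ν for O2 = 114.4/13 = 8.800
Smallest n/ν is O2 → limiting reagent.
C4H10 consumed = (2/13) × 114.4 = 17.60 mol
C4H10 remaining = 22.63 − 17.60 = 5.030 mol
mass = 5.030 × 58.12 = 292.3 g

292 g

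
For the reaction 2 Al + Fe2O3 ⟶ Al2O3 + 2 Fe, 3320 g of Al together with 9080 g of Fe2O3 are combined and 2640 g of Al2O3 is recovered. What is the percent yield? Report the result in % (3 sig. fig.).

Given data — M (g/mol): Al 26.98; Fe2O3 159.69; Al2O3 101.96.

45.5 %

n(Al) = 3320 / 26.98 = 123.1 mol
n(Fe2O3) = 9080 / 159.69 = 56.86 mol
n/ν → Al: 61.55, Fe2O3: 56.86; Fe2O3 is limiting.
theoretical n(Al2O3) = (1/1) × 56.86 = 56.86 mol → 5797 g
% yield = 2640 / 5797 × 100 = 45.54 %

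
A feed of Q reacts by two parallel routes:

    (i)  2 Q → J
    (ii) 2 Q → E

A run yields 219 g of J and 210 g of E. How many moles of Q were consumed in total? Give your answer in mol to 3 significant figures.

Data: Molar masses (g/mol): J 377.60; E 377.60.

2.27 mol

n(J) = 219 / 377.60 = 0.5800 mol
n(E) = 210 / 377.60 = 0.5561 mol
n(Q) via (i) = (2/1)×0.5800 = 1.160 mol
n(Q) via (ii) = (2/1)×0.5561 = 1.112 mol
total n(Q) = 1.160 + 1.112 = 2.272 mol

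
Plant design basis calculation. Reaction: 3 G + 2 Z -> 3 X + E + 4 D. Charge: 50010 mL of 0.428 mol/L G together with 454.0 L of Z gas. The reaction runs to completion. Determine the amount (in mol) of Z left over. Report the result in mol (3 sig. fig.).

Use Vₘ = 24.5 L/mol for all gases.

n(G) = 0.428 × 50010/1000 = 21.40 mol
n(Z) = 454.0 / 24.5 = 18.53 mol
n/ν → G: 7.133, Z: 9.265; G is limiting.
Z consumed = (2/3) × 21.40 = 14.27 mol
Z remaining = 18.53 − 14.27 = 4.260 mol

4.26 mol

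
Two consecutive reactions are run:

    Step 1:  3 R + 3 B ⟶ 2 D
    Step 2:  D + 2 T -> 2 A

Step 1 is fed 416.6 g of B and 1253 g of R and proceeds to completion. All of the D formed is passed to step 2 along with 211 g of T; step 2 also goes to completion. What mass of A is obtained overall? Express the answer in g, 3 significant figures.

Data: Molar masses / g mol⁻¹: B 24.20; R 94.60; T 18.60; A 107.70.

Step 1:
n(B) = 416.6 / 24.20 = 17.21 mol
n(R) = 1253 / 94.60 = 13.25 mol
n/ν for B = 17.21/3 = 5.737
n/ν for R = 13.25/3 = 4.417
Smallest n/ν is R → limiting reagent.
n(D) produced = (2/3) × 13.25 = 8.833 mol
Step 2:
n(D) available = 8.833 mol
n(T) = 211.0 / 18.60 = 11.34 mol
n/ν for D = 8.833/1 = 8.833
n/ν for T = 11.34/2 = 5.670
Smallest n/ν is T → limiting reagent.
n(A) = (2/2) × 11.34 = 11.34 mol
mass = 11.34 × 107.70 = 1221 g

1220 g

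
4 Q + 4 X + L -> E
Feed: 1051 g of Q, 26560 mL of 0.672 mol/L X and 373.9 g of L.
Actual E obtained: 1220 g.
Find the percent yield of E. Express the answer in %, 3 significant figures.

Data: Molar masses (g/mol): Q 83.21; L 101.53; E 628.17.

n(Q) = 1051 / 83.21 = 12.63 mol
n(X) = 0.672 × 26560/1000 = 17.85 mol
n(L) = 373.9 / 101.53 = 3.683 mol
n/ν → Q: 3.158, X: 4.463, L: 3.683; Q is limiting.
theoretical n(E) = (1/4) × 12.63 = 3.158 mol → 1984 g
% yield = 1220 / 1984 × 100 = 61.49 %

61.5 %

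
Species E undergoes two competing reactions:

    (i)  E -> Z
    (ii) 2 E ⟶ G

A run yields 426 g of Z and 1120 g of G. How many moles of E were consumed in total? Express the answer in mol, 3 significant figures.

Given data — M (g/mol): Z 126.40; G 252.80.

n(Z) = 426 / 126.40 = 3.370 mol
n(G) = 1120 / 252.80 = 4.430 mol
n(E) via (i) = (1/1)×3.370 = 3.370 mol
n(E) via (ii) = (2/1)×4.430 = 8.860 mol
total n(E) = 3.370 + 8.860 = 12.23 mol

12.2 mol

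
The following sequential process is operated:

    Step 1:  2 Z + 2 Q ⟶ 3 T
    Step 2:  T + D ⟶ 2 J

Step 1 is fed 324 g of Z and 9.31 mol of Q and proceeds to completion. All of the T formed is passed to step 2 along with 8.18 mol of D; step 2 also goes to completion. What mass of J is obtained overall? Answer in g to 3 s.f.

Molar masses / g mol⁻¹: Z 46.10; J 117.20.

Step 1:
n(Z) = 324.0 / 46.10 = 7.028 mol
n(Q) = 9.310 mol
n/ν for Z = 7.028/2 = 3.514
n/ν for Q = 9.310/2 = 4.655
Smallest n/ν is Z → limiting reagent.
n(T) produced = (3/2) × 7.028 = 10.54 mol
Step 2:
n(T) available = 10.54 mol
n(D) = 8.180 mol
n/ν for T = 10.54/1 = 10.54
n/ν for D = 8.180/1 = 8.180
Smallest n/ν is D → limiting reagent.
n(J) = (2/1) × 8.180 = 16.36 mol
mass = 16.36 × 117.20 = 1917 g

1920 g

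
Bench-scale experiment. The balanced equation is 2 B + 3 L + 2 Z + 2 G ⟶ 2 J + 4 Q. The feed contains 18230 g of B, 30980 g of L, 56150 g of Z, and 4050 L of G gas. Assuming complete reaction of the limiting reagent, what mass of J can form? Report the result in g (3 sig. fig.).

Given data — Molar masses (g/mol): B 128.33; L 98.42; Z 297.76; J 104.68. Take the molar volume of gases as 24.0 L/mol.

n(B) = 18230 / 128.33 = 142.1 mol
n(L) = 30980 / 98.42 = 314.8 mol
n(Z) = 56150 / 297.76 = 188.6 mol
n(G) = 4050 / 24.0 = 168.8 mol
n/ν → B: 71.05, L: 104.9, Z: 94.30, G: 84.40; B is limiting.
n(J) = (2/2) × 142.1 = 142.1 mol
mass = 142.1 × 104.68 = 14880 g

14900 g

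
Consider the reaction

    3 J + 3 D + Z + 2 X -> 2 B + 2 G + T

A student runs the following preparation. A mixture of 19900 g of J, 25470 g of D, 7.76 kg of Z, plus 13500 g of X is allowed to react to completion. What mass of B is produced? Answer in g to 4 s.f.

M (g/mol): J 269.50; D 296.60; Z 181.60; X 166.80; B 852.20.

n(J) = 19900 / 269.50 = 73.84 mol
n(D) = 25470 / 296.60 = 85.87 mol
n(Z) = 7.760×1000 / 181.60 = 42.73 mol
n(X) = 13500 / 166.80 = 80.94 mol
n/ν for J = 73.84/3 = 24.61
n/ν for D = 85.87/3 = 28.62
n/ν for Z = 42.73/1 = 42.73
n/ν for X = 80.94/2 = 40.47
Smallest n/ν is J → limiting reagent.
n(B) = (2/3) × 73.84 = 49.23 mol
mass = 49.23 × 852.20 = 41950 g

41950 g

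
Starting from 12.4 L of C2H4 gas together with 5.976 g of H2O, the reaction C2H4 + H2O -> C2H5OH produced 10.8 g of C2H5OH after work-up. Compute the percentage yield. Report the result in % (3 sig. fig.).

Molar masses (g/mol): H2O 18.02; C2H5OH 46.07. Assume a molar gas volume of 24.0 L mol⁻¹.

n(C2H4) = 12.40 / 24.0 = 0.5167 mol
n(H2O) = 5.976 / 18.02 = 0.3316 mol
n/ν → C2H4: 0.5167, H2O: 0.3316; H2O is limiting.
theoretical n(C2H5OH) = (1/1) × 0.3316 = 0.3316 mol → 15.28 g
% yield = 10.8 / 15.28 × 100 = 70.68 %

70.7 %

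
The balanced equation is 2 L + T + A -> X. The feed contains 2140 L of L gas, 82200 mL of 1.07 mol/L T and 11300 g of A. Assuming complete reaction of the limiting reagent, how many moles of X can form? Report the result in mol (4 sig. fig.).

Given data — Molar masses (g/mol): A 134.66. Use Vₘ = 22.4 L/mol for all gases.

47.77 mol

n(L) = 2140 / 22.4 = 95.54 mol
n(T) = 1.07 × 82200/1000 = 87.95 mol
n(A) = 11300 / 134.66 = 83.92 mol
n/ν for L = 95.54/2 = 47.77
n/ν for T = 87.95/1 = 87.95
n/ν for A = 83.92/1 = 83.92
Smallest n/ν is L → limiting reagent.
n(X) = (1/2) × 95.54 = 47.77 mol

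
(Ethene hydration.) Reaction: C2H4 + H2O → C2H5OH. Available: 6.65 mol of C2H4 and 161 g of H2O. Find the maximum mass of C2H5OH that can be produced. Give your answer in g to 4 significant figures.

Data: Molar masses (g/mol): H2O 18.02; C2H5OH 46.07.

306.4 g

n(C2H4) = 6.650 mol
n(H2O) = 161.0 / 18.02 = 8.935 mol
n/ν for C2H4 = 6.650/1 = 6.650
n/ν for H2O = 8.935/1 = 8.935
Smallest n/ν is C2H4 → limiting reagent.
n(C2H5OH) = (1/1) × 6.650 = 6.650 mol
mass = 6.650 × 46.07 = 306.4 g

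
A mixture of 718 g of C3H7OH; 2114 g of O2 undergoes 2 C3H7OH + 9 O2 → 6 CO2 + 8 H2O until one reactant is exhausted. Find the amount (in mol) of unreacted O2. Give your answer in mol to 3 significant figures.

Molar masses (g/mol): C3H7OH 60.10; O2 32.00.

12.3 mol

n(C3H7OH) = 718.0 / 60.10 = 11.95 mol
n(O2) = 2114 / 32.00 = 66.06 mol
n/ν for C3H7OH = 11.95/2 = 5.975
n/ν for O2 = 66.06/9 = 7.340
Smallest n/ν is C3H7OH → limiting reagent.
O2 consumed = (9/2) × 11.95 = 53.78 mol
O2 remaining = 66.06 − 53.78 = 12.28 mol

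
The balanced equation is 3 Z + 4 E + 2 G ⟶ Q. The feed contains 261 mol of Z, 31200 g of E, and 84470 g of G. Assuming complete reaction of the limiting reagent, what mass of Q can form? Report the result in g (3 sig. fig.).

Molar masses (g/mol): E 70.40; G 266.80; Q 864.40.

75200 g

n(Z) = 261.0 mol
n(E) = 31200 / 70.40 = 443.2 mol
n(G) = 84470 / 266.80 = 316.6 mol
n/ν → Z: 87.00, E: 110.8, G: 158.3; Z is limiting.
n(Q) = (1/3) × 261.0 = 87.00 mol
mass = 87.00 × 864.40 = 75200 g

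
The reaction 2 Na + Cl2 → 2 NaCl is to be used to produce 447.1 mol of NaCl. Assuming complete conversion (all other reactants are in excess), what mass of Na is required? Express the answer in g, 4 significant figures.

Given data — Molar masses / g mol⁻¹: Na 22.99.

10280 g

n(NaCl) = 447.1 mol
n(Na) = (2/2) × 447.1 = 447.1 mol
mass = 447.1 × 22.99 = 10280 g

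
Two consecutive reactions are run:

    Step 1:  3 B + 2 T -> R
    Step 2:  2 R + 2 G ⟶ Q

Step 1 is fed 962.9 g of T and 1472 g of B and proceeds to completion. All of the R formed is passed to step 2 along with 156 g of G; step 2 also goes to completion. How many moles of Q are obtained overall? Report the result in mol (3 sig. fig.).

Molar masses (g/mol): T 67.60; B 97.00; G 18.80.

2.53 mol

Step 1:
n(T) = 962.9 / 67.60 = 14.24 mol
n(B) = 1472 / 97.00 = 15.18 mol
n/ν for T = 14.24/2 = 7.120
n/ν for B = 15.18/3 = 5.060
Smallest n/ν is B → limiting reagent.
n(R) produced = (1/3) × 15.18 = 5.060 mol
Step 2:
n(R) available = 5.060 mol
n(G) = 156.0 / 18.80 = 8.298 mol
n/ν for R = 5.060/2 = 2.530
n/ν for G = 8.298/2 = 4.149
Smallest n/ν is R → limiting reagent.
n(Q) = (1/2) × 5.060 = 2.530 mol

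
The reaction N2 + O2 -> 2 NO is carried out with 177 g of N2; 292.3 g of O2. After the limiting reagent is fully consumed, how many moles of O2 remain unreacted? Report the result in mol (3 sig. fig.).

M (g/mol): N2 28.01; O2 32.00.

n(N2) = 177.0 / 28.01 = 6.319 mol
n(O2) = 292.3 / 32.00 = 9.134 mol
n/ν → N2: 6.319, O2: 9.134; N2 is limiting.
O2 consumed = (1/1) × 6.319 = 6.319 mol
O2 remaining = 9.134 − 6.319 = 2.815 mol

2.82 mol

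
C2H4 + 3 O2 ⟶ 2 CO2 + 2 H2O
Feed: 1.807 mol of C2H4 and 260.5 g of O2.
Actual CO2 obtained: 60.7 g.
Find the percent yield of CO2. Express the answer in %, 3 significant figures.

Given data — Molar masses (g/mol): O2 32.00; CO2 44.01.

38.2 %

n(C2H4) = 1.807 mol
n(O2) = 260.5 / 32.00 = 8.141 mol
n/ν for C2H4 = 1.807/1 = 1.807
n/ν for O2 = 8.141/3 = 2.714
Smallest n/ν is C2H4 → limiting reagent.
theoretical n(CO2) = (2/1) × 1.807 = 3.614 mol → 159.1 g
% yield = 60.7 / 159.1 × 100 = 38.15 %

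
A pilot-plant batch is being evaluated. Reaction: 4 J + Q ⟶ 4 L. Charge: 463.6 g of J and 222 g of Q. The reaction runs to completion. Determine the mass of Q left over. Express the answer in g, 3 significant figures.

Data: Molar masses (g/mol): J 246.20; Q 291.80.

n(J) = 463.6 / 246.20 = 1.883 mol
n(Q) = 222.0 / 291.80 = 0.7608 mol
n/ν for J = 1.883/4 = 0.4708
n/ν for Q = 0.7608/1 = 0.7608
Smallest n/ν is J → limiting reagent.
Q consumed = (1/4) × 1.883 = 0.4708 mol
Q remaining = 0.7608 − 0.4708 = 0.2900 mol
mass = 0.2900 × 291.80 = 84.62 g

84.6 g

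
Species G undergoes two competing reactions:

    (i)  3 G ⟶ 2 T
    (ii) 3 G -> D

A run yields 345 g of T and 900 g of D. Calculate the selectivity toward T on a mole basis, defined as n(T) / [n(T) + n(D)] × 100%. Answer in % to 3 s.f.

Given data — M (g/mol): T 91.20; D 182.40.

n(T) = 345 / 91.20 = 3.783 mol
n(D) = 900 / 182.40 = 4.934 mol
selectivity = 3.783/(3.783+4.934) × 100 = 43.40 %

43.4 %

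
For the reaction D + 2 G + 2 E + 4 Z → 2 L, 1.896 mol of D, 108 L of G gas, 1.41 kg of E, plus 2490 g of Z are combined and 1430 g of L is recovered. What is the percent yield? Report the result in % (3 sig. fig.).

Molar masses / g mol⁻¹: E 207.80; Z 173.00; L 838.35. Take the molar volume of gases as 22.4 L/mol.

n(D) = 1.896 mol
n(G) = 108.0 / 22.4 = 4.821 mol
n(E) = 1.410×1000 / 207.80 = 6.785 mol
n(Z) = 2490 / 173.00 = 14.39 mol
n/ν for D = 1.896/1 = 1.896
n/ν for G = 4.821/2 = 2.411
n/ν for E = 6.785/2 = 3.393
n/ν for Z = 14.39/4 = 3.598
Smallest n/ν is D → limiting reagent.
theoretical n(L) = (2/1) × 1.896 = 3.792 mol → 3179 g
% yield = 1430 / 3179 × 100 = 44.98 %

45.0 %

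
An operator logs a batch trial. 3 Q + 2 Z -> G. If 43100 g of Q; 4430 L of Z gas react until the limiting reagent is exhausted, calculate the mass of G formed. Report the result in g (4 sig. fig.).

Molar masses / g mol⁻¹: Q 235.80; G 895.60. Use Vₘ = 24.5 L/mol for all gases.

54570 g

n(Q) = 43100 / 235.80 = 182.8 mol
n(Z) = 4430 / 24.5 = 180.8 mol
n/ν → Q: 60.93, Z: 90.40; Q is limiting.
n(G) = (1/3) × 182.8 = 60.93 mol
mass = 60.93 × 895.60 = 54570 g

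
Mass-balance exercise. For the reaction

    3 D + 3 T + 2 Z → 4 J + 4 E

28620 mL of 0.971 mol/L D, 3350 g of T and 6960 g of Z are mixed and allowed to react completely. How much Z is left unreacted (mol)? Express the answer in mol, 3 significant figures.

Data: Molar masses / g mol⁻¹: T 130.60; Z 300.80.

n(D) = 0.971 × 28620/1000 = 27.79 mol
n(T) = 3350 / 130.60 = 25.65 mol
n(Z) = 6960 / 300.80 = 23.14 mol
n/ν → D: 9.263, T: 8.550, Z: 11.57; T is limiting.
Z consumed = (2/3) × 25.65 = 17.10 mol
Z remaining = 23.14 − 17.10 = 6.040 mol

6.04 mol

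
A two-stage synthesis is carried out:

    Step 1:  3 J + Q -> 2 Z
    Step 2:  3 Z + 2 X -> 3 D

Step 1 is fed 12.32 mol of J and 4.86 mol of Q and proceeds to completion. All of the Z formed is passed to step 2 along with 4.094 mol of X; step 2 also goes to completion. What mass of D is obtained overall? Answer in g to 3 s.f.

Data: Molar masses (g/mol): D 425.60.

Step 1:
n(J) = 12.32 mol
n(Q) = 4.860 mol
n/ν for J = 12.32/3 = 4.107
n/ν for Q = 4.860/1 = 4.860
Smallest n/ν is J → limiting reagent.
n(Z) produced = (2/3) × 12.32 = 8.213 mol
Step 2:
n(Z) available = 8.213 mol
n(X) = 4.094 mol
n/ν for Z = 8.213/3 = 2.738
n/ν for X = 4.094/2 = 2.047
Smallest n/ν is X → limiting reagent.
n(D) = (3/2) × 4.094 = 6.141 mol
mass = 6.141 × 425.60 = 2614 g

2610 g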